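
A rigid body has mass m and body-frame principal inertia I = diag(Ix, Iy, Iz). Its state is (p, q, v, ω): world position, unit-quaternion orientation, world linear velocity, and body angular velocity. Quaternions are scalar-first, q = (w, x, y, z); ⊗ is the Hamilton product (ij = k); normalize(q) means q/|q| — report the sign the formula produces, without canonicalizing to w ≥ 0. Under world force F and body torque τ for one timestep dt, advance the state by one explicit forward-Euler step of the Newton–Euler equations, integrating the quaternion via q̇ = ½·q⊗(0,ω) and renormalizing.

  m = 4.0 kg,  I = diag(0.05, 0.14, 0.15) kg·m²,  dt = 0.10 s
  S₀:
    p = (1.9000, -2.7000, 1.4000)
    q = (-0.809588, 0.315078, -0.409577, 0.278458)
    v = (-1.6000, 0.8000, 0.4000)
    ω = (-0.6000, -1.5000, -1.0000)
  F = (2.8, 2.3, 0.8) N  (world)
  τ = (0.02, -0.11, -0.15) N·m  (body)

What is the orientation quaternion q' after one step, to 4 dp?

Hamilton product q⊗(0,ω) = (-0.1468607, 1.3130168, 1.3623852, 0.0912248)
q + ½dt·q⊗(0,ω), renormalized = (-0.8133, 0.3790, -0.3399, 0.2818)

q' = (-0.8133, 0.3790, -0.3399, 0.2818)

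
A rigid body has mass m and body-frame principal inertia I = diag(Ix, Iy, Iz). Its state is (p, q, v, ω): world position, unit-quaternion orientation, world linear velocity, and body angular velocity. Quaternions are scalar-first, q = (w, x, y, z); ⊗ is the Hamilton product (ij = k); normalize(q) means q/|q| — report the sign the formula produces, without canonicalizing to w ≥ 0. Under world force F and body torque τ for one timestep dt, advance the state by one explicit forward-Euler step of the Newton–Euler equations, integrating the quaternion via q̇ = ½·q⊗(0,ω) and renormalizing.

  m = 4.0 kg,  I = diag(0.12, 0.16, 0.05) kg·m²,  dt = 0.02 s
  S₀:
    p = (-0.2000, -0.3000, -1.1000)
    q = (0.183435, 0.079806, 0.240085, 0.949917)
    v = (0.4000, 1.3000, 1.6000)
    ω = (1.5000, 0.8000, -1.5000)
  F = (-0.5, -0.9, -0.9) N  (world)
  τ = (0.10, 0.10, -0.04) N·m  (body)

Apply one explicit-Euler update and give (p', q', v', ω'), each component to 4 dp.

p' = (-0.1920, -0.2740, -1.0680)
q' = (0.1945, 0.0713, 0.2569, 0.9440)
v' = (0.3975, 1.2955, 1.5955)
ω' = (1.4947, 0.8322, -1.5352)

a = (-0.1250, -0.2250, -0.2250)
new position p' = (-0.1920, -0.2740, -1.0680)
new velocity v' = (0.3975, 1.2955, 1.5955)
angular accel α = (-0.2667, 1.6094, -1.7600)
ω' = ω + α·dt = (1.4947, 0.8322, -1.5352)
Hamilton product q⊗(0,ω) = (1.1130985, -0.8449086, 1.6913325, -0.5714352)
q' = normalize(q + ½dt·q⊗(0,ω)) = (0.1945, 0.0713, 0.2569, 0.9440)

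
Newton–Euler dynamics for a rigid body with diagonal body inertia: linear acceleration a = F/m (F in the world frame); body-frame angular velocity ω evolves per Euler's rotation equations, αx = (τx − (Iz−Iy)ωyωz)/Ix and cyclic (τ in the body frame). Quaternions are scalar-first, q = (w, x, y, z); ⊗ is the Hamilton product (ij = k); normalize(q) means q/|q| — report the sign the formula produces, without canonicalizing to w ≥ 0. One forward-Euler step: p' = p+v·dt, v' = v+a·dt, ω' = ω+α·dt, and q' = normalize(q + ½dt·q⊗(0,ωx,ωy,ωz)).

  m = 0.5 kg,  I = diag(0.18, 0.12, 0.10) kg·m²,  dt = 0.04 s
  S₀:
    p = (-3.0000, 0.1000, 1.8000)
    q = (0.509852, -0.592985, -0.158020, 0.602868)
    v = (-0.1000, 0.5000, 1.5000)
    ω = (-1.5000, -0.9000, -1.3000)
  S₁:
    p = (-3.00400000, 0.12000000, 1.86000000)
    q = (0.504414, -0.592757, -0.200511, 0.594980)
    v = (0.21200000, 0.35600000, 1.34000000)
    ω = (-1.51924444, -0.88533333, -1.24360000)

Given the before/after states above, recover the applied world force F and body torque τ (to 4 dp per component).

velocity change Δv = (0.31200000, -0.14400000, -0.16000000)
F = m·Δv/dt = (3.9000, -1.8000, -2.0000)
ω₁ − ω₀ = (-0.01924444, 0.01466667, 0.05640000)
precession coupling = (-0.0234, 0.1560, -0.0810)
applied torque τ = (-0.1100, 0.2000, 0.0600)

F = (3.9000, -1.8000, -2.0000)
τ = (-0.1100, 0.2000, 0.0600)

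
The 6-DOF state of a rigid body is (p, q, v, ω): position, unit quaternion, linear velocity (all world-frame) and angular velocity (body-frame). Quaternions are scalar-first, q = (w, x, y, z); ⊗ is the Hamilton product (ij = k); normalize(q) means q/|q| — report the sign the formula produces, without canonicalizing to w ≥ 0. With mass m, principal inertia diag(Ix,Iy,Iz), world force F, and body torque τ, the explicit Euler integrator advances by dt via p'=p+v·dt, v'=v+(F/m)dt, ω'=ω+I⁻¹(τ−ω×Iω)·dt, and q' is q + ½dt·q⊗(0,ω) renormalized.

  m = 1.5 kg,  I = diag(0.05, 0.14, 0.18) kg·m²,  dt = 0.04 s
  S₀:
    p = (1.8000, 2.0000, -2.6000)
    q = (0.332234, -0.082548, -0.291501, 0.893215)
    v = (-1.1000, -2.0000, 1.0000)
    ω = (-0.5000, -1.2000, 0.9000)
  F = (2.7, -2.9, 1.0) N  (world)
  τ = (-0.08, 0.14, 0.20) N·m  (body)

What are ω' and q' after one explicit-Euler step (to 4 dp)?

ω' = (-0.5294, -1.1767, 0.9324)
q' = (0.3082, -0.0696, -0.3068, 0.8978)

gyro term ω×Iω = (-0.0432, 0.0585, 0.0540)
α = I⁻¹(τ − ω×Iω) = (-0.7360, 0.5821, 0.8111)
ω' = ω + α·dt = (-0.5294, -1.1767, 0.9324)
2q̇ = q⊗(0,ω) = (-1.1949687, 0.6433901, -0.7709951, 0.2523177)
q' = normalize(q + ½dt·q⊗(0,ω)) = (0.3082, -0.0696, -0.3068, 0.8978)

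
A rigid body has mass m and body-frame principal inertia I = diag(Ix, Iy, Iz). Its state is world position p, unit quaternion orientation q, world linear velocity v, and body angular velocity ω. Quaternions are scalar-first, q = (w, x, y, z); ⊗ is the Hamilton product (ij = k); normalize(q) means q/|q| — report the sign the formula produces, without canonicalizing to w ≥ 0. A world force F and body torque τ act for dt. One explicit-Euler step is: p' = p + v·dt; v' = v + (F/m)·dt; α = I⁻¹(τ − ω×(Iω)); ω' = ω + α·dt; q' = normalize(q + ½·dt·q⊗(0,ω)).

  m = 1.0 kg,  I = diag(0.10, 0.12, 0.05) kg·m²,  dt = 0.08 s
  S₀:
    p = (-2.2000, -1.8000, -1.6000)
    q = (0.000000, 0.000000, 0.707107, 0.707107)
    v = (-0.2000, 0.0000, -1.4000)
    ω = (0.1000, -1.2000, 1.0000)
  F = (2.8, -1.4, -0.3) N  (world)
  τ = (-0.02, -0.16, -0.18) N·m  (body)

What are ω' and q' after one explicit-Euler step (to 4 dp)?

ω' = (0.0168, -1.3100, 0.7158)
q' = (0.0056, 0.0621, 0.7085, 0.7029)

precession coupling ω×(Iω) = (0.0840, 0.0050, -0.0024)
(τ − ω×Iω)/I = (-1.0400, -1.3750, -3.5520)
new body rate ω' = (0.0168, -1.3100, 0.7158)
Hamilton product q⊗(0,ω) = (0.1414214, 1.5556354, 0.0707107, -0.0707107)
updated quaternion q' = (0.0056, 0.0621, 0.7085, 0.7029)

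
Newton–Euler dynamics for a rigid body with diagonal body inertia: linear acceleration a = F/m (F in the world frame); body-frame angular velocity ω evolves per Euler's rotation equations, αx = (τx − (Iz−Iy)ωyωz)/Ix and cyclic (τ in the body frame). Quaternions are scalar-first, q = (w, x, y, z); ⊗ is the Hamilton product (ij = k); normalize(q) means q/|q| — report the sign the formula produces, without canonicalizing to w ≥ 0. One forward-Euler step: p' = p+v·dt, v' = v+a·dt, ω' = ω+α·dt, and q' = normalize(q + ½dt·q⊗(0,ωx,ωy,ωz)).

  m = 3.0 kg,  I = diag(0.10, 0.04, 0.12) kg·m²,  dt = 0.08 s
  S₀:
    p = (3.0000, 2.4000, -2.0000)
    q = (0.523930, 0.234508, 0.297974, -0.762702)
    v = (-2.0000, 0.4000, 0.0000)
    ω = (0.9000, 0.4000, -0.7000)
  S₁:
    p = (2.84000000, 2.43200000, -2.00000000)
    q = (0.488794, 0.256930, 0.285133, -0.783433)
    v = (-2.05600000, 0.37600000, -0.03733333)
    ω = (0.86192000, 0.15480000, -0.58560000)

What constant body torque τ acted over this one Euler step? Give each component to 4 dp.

τ = (-0.0700, -0.1100, 0.1500)

ω₁ − ω₀ = (-0.03808000, -0.24520000, 0.11440000)
gyro term ω₀×Iω₀ = (-0.0224, 0.0126, -0.0216)
applied torque τ = (-0.0700, -0.1100, 0.1500)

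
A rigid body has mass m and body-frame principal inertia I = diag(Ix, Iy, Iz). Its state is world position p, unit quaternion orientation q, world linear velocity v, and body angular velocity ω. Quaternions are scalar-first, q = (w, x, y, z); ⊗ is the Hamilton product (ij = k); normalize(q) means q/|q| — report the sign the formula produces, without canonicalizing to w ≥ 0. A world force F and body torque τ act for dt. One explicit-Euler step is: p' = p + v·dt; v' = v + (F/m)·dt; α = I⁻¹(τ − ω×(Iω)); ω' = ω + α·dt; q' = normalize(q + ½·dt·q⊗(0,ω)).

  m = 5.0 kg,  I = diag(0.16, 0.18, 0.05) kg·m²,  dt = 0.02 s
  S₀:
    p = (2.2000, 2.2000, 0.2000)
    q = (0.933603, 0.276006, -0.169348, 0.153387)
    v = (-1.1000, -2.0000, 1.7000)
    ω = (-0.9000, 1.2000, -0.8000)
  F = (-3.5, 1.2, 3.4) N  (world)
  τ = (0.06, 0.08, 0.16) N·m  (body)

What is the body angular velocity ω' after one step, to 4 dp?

angular accel α = (-0.4050, 0.0044, 3.6320)
ω' = ω + α·dt = (-0.9081, 1.2001, -0.7274)

ω' = (-0.9081, 1.2001, -0.7274)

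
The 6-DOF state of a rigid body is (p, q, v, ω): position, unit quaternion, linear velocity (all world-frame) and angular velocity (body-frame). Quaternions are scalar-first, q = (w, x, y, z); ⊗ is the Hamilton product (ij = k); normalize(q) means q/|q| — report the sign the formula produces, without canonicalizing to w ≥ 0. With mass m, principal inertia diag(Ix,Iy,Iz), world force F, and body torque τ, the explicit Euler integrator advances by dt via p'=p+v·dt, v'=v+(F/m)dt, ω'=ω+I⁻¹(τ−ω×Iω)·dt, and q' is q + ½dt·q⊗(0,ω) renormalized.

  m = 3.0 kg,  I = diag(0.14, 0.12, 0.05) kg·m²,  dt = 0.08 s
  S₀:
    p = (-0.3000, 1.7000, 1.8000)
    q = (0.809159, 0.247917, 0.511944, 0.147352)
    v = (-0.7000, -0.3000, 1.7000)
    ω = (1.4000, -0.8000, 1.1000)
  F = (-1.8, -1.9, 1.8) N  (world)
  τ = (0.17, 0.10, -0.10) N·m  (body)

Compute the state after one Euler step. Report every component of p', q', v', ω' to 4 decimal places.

new position p' = (-0.3560, 1.6760, 1.9360)
v' = v + a·dt = (-0.7480, -0.3507, 1.7480)
ω×(Iω) gyroscopic = (0.0616, 0.1386, 0.0224)
(τ − ω×Iω)/I = (0.7743, -0.3217, -2.4480)
new body rate ω' = (1.4619, -0.8257, 0.9042)
q⊗(0,ω) = (-0.0996158, 1.8138426, -0.7137431, -0.0249803)
updated quaternion q' = (0.8027, 0.3195, 0.4819, 0.1459)

p' = (-0.3560, 1.6760, 1.9360)
q' = (0.8027, 0.3195, 0.4819, 0.1459)
v' = (-0.7480, -0.3507, 1.7480)
ω' = (1.4619, -0.8257, 0.9042)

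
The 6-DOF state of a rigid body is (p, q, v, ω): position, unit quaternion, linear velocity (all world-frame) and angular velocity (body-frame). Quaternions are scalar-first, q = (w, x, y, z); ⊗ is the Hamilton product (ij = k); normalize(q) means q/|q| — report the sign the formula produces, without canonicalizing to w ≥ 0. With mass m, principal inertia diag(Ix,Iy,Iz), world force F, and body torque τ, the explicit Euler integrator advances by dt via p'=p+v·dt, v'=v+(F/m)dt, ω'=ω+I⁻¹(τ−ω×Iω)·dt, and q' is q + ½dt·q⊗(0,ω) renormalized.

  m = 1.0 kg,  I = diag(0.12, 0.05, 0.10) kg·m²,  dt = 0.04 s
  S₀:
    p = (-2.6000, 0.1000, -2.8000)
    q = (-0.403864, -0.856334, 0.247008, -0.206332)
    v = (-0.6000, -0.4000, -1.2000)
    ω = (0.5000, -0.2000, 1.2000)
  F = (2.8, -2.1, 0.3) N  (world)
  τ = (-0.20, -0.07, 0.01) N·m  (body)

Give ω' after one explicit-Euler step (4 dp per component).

ω×(Iω) gyroscopic = (-0.0120, 0.0120, 0.0070)
angular accel α = (-1.5667, -1.6400, 0.0300)
ω + α·dt = (0.4373, -0.2656, 1.2012)

ω' = (0.4373, -0.2656, 1.2012)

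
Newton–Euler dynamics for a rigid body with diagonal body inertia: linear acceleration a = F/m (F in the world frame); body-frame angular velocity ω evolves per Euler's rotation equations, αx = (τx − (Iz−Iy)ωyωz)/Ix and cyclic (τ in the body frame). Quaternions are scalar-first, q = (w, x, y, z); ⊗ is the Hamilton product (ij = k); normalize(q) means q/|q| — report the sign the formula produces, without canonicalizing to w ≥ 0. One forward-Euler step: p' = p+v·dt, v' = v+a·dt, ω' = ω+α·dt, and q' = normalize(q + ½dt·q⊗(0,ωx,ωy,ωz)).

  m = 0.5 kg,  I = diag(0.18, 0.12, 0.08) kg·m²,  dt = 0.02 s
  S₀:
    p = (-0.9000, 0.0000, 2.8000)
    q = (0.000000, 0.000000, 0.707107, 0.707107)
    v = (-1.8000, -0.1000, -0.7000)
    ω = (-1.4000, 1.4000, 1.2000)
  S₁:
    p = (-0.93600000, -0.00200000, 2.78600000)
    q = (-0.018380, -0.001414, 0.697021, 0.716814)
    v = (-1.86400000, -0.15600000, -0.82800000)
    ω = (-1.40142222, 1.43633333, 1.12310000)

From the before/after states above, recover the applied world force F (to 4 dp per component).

v₁ − v₀ = (-0.06400000, -0.05600000, -0.12800000)
applied force F = (-1.6000, -1.4000, -3.2000)

F = (-1.6000, -1.4000, -3.2000)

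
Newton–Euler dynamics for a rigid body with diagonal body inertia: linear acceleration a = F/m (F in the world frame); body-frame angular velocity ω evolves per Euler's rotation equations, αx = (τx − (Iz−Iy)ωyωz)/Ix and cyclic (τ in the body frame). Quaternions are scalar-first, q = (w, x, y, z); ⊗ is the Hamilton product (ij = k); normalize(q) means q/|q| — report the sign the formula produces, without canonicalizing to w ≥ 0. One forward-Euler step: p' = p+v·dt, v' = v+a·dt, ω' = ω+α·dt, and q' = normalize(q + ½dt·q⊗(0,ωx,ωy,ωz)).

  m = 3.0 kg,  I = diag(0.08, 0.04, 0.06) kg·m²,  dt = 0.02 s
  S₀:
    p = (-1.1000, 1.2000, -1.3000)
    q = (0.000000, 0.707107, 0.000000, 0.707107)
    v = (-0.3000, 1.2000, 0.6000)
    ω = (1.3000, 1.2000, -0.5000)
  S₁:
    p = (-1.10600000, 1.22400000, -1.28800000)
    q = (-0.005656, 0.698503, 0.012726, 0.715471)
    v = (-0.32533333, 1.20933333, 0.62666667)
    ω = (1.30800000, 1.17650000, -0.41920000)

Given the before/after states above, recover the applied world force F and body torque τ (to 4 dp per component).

ω₁ − ω₀ = (0.00800000, -0.02350000, 0.08080000)
τ = I·(Δω/dt) + ω₀×(Iω₀) = (0.0200, -0.0600, 0.1800)
v₁ − v₀ = (-0.02533333, 0.00933333, 0.02666667)
m·(v₁−v₀)/dt = (-3.8000, 1.4000, 4.0000)

F = (-3.8000, 1.4000, 4.0000)
τ = (0.0200, -0.0600, 0.1800)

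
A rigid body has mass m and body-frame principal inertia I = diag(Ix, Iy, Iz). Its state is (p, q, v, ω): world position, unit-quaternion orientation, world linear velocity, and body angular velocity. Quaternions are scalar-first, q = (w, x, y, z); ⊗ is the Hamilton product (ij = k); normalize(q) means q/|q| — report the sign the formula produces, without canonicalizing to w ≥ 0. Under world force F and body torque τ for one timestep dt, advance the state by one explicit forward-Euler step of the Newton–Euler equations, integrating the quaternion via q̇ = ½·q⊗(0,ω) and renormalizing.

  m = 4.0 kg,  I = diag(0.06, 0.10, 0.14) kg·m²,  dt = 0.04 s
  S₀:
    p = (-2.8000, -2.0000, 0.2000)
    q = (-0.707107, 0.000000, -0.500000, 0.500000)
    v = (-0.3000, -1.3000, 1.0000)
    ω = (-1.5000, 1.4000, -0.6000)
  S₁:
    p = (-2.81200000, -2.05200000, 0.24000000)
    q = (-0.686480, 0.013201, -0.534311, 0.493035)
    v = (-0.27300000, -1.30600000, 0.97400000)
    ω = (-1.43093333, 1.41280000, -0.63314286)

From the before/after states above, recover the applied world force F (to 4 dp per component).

velocity change Δv = (0.02700000, -0.00600000, -0.02600000)
applied force F = (2.7000, -0.6000, -2.6000)

F = (2.7000, -0.6000, -2.6000)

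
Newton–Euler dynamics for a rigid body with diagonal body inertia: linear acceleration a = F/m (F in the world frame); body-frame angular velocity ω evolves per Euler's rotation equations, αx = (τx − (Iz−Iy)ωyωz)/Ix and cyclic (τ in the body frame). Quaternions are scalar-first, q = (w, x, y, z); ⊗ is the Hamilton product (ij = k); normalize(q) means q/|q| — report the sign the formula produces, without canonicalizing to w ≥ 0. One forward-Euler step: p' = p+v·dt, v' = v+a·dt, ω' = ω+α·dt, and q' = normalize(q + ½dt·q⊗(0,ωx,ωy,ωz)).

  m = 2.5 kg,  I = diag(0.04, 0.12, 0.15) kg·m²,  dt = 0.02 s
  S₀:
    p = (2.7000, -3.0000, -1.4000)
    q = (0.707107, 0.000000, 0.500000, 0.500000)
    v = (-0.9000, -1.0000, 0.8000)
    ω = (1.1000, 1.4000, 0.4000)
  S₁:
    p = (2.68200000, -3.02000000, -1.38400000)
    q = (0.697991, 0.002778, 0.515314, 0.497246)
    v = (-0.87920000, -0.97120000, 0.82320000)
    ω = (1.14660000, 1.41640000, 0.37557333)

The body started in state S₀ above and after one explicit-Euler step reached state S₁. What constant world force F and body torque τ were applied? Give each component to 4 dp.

ω₁ − ω₀ = (0.04660000, 0.01640000, -0.02442667)
gyro term ω₀×Iω₀ = (0.0168, -0.0484, 0.1232)
applied torque τ = (0.1100, 0.0500, -0.0600)
Δv = v₁−v₀ = (0.02080000, 0.02880000, 0.02320000)
m·(v₁−v₀)/dt = (2.6000, 3.6000, 2.9000)

F = (2.6000, 3.6000, 2.9000)
τ = (0.1100, 0.0500, -0.0600)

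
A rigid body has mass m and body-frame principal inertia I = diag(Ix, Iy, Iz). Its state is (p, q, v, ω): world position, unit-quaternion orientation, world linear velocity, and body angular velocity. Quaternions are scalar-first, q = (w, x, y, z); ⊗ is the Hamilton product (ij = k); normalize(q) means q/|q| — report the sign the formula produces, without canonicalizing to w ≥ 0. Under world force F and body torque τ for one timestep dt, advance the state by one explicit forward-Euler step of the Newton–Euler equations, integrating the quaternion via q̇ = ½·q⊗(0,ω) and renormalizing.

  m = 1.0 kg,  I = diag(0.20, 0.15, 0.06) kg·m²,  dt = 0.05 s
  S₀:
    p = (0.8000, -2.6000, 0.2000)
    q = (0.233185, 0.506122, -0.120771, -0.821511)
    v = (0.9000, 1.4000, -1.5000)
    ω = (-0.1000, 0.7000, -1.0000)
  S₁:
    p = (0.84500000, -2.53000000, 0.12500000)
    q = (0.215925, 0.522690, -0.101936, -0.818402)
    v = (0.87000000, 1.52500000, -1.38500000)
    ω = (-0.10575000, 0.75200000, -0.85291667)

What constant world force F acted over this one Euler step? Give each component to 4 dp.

F = (-0.6000, 2.5000, 2.3000)

v₁ − v₀ = (-0.03000000, 0.12500000, 0.11500000)
m·(v₁−v₀)/dt = (-0.6000, 2.5000, 2.3000)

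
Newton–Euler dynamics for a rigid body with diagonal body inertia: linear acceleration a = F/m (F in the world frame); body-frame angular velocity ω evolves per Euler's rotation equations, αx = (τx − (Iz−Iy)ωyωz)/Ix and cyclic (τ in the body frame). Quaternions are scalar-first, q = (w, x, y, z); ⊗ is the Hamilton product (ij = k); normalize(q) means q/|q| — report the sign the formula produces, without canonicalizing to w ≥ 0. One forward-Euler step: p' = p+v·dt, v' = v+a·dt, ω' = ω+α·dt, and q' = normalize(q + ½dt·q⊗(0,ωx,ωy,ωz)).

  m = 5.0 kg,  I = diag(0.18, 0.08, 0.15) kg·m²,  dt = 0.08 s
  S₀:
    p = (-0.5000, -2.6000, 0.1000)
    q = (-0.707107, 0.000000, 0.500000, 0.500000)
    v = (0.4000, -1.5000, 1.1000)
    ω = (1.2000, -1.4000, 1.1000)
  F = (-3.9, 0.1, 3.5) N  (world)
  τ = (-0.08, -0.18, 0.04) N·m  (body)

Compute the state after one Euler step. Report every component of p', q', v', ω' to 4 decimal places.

(τ − ω×Iω)/I = (0.1544, -2.7450, -0.8533)
new body rate ω' = (1.2124, -1.6196, 1.0317)
2q̇ = q⊗(0,ω) = (0.1500000, 0.4014716, 1.5899498, -1.3778177)
q' = normalize(q + ½dt·q⊗(0,ω)) = (-0.6985, 0.0160, 0.5615, 0.4433)
linear accel F/m = (-0.7800, 0.0200, 0.7000)
p + v·dt = (-0.4680, -2.7200, 0.1880)
v + (F/m)dt = (0.3376, -1.4984, 1.1560)

p' = (-0.4680, -2.7200, 0.1880)
q' = (-0.6985, 0.0160, 0.5615, 0.4433)
v' = (0.3376, -1.4984, 1.1560)
ω' = (1.2124, -1.6196, 1.0317)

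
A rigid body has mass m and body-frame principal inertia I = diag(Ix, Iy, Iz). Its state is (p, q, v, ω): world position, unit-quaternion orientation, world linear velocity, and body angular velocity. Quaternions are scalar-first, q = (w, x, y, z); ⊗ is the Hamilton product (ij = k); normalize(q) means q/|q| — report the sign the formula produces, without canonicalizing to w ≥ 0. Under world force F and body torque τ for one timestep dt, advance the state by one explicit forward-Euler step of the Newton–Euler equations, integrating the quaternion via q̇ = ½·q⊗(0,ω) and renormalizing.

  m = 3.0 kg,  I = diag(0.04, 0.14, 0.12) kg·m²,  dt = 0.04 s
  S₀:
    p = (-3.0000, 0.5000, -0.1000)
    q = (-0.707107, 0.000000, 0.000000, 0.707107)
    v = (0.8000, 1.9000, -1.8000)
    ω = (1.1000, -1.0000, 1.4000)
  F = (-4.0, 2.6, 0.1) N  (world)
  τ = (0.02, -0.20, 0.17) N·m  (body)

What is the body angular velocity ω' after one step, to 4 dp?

precession coupling ω×(Iω) = (0.0280, -0.1232, -0.1100)
angular accel α = (-0.2000, -0.5486, 2.3333)
ω' = ω + α·dt = (1.0920, -1.0219, 1.4933)

ω' = (1.0920, -1.0219, 1.4933)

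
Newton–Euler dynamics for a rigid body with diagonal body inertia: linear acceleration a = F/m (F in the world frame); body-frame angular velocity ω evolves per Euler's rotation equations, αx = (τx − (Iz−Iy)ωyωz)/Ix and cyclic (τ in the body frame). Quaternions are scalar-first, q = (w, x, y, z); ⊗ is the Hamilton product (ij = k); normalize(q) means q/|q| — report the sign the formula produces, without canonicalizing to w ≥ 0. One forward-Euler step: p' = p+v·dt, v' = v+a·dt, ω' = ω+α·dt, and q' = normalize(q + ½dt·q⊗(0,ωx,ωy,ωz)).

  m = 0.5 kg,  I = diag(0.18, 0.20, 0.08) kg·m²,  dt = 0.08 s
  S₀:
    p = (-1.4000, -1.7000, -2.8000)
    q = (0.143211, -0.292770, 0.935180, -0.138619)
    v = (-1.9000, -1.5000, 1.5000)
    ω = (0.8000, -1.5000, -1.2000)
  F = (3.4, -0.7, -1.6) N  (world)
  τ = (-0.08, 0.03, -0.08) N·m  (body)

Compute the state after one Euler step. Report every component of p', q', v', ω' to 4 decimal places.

angular accel α = (0.7556, 0.6300, -0.7000)
ω + α·dt = (0.8604, -1.4496, -1.2560)
Hamilton product q⊗(0,ω) = (1.4706432, -1.2155757, -0.6770357, -0.4808422)
q' = normalize(q + ½dt·q⊗(0,ω)) = (0.2013, -0.3402, 0.9050, -0.1573)
linear accel F/m = (6.8000, -1.4000, -3.2000)
p' = p + v·dt = (-1.5520, -1.8200, -2.6800)
v + (F/m)dt = (-1.3560, -1.6120, 1.2440)

p' = (-1.5520, -1.8200, -2.6800)
q' = (0.2013, -0.3402, 0.9050, -0.1573)
v' = (-1.3560, -1.6120, 1.2440)
ω' = (0.8604, -1.4496, -1.2560)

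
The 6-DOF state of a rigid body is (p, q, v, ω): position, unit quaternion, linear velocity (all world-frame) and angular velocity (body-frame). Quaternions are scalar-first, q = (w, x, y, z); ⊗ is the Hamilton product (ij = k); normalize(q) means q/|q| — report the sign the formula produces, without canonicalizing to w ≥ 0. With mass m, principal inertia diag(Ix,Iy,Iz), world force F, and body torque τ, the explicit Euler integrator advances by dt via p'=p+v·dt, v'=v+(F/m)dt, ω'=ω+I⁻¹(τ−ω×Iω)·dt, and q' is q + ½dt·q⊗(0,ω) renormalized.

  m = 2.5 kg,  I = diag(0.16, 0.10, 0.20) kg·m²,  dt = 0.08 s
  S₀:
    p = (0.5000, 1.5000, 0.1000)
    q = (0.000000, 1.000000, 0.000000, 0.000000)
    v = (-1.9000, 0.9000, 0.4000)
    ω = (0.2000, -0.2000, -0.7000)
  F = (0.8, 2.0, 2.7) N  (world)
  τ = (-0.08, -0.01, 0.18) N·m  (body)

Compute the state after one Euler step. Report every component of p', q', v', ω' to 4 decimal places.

a = F/m = (0.3200, 0.8000, 1.0800)
p + v·dt = (0.3480, 1.5720, 0.1320)
v' = v + a·dt = (-1.8744, 0.9640, 0.4864)
gyro term ω×Iω = (0.0140, 0.0056, 0.0024)
α = I⁻¹(τ − ω×Iω) = (-0.5875, -0.1560, 0.8880)
ω + α·dt = (0.1530, -0.2125, -0.6290)
Hamilton product q⊗(0,ω) = (-0.2000000, 0.0000000, 0.7000000, -0.2000000)
q + ½dt·q⊗(0,ω), renormalized = (-0.0080, 0.9995, 0.0280, -0.0080)

p' = (0.3480, 1.5720, 0.1320)
q' = (-0.0080, 0.9995, 0.0280, -0.0080)
v' = (-1.8744, 0.9640, 0.4864)
ω' = (0.1530, -0.2125, -0.6290)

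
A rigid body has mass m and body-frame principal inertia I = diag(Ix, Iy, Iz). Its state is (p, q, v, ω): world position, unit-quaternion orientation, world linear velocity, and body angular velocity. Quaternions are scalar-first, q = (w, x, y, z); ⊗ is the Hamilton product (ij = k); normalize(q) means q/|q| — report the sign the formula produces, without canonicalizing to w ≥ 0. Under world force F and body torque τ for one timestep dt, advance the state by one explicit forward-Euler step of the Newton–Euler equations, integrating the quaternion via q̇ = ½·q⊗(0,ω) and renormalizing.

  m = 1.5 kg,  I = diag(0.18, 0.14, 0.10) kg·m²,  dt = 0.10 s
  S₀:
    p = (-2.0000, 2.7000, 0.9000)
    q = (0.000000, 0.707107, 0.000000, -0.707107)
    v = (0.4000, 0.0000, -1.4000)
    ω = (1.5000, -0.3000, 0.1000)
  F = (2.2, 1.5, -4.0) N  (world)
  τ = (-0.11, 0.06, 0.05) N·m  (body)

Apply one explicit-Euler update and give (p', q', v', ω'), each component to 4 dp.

a = (1.4667, 1.0000, -2.6667)
p' = p + v·dt = (-1.9600, 2.7000, 0.7600)
v + (F/m)dt = (0.5467, 0.1000, -1.6667)
ω×(Iω) gyroscopic = (0.0012, 0.0120, 0.0180)
angular accel α = (-0.6178, 0.3429, 0.3200)
new body rate ω' = (1.4382, -0.2657, 0.1320)
Hamilton product q⊗(0,ω) = (-0.9899498, -0.2121321, -1.1313712, -0.2121321)
q + ½dt·q⊗(0,ω), renormalized = (-0.0494, 0.6945, -0.0564, -0.7156)

p' = (-1.9600, 2.7000, 0.7600)
q' = (-0.0494, 0.6945, -0.0564, -0.7156)
v' = (0.5467, 0.1000, -1.6667)
ω' = (1.4382, -0.2657, 0.1320)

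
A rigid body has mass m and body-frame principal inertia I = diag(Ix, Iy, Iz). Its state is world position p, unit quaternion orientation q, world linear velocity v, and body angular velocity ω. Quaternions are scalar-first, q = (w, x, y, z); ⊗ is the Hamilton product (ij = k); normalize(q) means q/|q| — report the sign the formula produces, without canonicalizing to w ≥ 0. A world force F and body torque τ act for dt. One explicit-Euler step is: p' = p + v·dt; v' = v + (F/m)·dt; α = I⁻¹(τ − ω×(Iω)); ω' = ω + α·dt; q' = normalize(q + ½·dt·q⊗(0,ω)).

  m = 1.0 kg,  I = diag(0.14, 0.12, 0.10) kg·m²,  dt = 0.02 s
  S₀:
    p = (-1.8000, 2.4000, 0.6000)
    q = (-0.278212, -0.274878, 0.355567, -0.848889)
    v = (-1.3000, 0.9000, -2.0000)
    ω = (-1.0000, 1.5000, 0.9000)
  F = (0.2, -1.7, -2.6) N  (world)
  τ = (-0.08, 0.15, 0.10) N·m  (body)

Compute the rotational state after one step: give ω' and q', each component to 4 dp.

ω' = (-1.0076, 1.5310, 0.9140)
q' = (-0.2786, -0.2561, 0.3623, -0.8518)

α = I⁻¹(τ − ω×Iω) = (-0.3786, 1.5500, 0.7000)
ω' = ω + α·dt = (-1.0076, 1.5310, 0.9140)
2q̇ = q⊗(0,ω) = (-0.0442284, 1.8715558, 0.6789612, -0.3071408)
q' = normalize(q + ½dt·q⊗(0,ω)) = (-0.2786, -0.2561, 0.3623, -0.8518)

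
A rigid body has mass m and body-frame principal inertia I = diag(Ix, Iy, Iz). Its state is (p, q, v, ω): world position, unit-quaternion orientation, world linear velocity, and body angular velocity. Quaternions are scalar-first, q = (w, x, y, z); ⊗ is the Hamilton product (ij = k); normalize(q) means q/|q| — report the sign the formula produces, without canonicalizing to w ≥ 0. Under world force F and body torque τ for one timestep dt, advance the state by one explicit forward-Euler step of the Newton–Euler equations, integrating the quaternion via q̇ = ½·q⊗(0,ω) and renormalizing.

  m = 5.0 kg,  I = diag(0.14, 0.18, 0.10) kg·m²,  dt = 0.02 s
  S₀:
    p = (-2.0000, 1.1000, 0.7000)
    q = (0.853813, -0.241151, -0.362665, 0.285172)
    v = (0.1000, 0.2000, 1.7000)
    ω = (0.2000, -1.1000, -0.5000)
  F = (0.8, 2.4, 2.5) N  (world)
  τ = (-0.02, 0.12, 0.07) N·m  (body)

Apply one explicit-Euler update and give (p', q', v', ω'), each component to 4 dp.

p' = (-1.9980, 1.1040, 0.7340)
q' = (0.8517, -0.2345, -0.3727, 0.2843)
v' = (0.1032, 0.2096, 1.7100)
ω' = (0.2034, -1.0862, -0.4842)

angular accel α = (0.1714, 0.6889, 0.7880)
new body rate ω' = (0.2034, -1.0862, -0.4842)
2q̇ = q⊗(0,ω) = (-0.2081153, 0.6657843, -1.0027354, -0.0891074)
updated quaternion q' = (0.8517, -0.2345, -0.3727, 0.2843)
a = (0.1600, 0.4800, 0.5000)
p + v·dt = (-1.9980, 1.1040, 0.7340)
v' = v + a·dt = (0.1032, 0.2096, 1.7100)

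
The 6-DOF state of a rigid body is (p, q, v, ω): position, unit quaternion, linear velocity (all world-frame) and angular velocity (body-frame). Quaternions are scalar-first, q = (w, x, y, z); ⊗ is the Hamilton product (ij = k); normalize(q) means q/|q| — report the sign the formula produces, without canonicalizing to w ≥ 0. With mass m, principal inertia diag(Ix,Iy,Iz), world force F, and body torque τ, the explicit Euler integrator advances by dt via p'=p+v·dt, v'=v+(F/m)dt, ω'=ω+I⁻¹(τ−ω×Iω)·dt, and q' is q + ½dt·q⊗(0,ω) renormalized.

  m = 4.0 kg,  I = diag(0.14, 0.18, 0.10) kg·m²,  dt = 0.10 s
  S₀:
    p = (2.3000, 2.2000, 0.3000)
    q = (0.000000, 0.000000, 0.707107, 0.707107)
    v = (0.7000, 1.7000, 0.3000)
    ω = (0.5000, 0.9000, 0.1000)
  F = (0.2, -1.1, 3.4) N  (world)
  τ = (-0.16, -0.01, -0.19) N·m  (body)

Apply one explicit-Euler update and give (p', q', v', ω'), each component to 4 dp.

p' = (2.3700, 2.3700, 0.3300)
q' = (-0.0353, -0.0282, 0.7238, 0.6885)
v' = (0.7050, 1.6725, 0.3850)
ω' = (0.3909, 0.8933, -0.1080)

p + v·dt = (2.3700, 2.3700, 0.3300)
new velocity v' = (0.7050, 1.6725, 0.3850)
angular accel α = (-1.0914, -0.0667, -2.0800)
ω' = ω + α·dt = (0.3909, 0.8933, -0.1080)
q⊗(0,ω) = (-0.7071070, -0.5656856, 0.3535535, -0.3535535)
q + ½dt·q⊗(0,ω), renormalized = (-0.0353, -0.0282, 0.7238, 0.6885)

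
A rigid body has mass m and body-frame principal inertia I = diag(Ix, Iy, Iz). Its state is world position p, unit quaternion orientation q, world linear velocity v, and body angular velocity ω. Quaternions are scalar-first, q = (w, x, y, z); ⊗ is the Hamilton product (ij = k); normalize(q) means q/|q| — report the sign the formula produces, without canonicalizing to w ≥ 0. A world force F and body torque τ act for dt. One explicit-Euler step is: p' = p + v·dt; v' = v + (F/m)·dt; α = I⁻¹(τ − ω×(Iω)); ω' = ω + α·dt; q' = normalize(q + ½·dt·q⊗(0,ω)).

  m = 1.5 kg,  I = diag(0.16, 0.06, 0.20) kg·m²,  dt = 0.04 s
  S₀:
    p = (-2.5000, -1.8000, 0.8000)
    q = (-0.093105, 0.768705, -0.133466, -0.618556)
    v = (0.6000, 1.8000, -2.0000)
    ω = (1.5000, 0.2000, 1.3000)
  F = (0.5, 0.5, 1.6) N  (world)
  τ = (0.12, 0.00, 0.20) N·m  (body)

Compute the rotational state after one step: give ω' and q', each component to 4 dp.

α = I⁻¹(τ − ω×Iω) = (0.5225, 1.3000, 1.1500)
ω + α·dt = (1.5209, 0.2520, 1.3460)
2q̇ = q⊗(0,ω) = (-0.3222415, -0.1894521, -1.9457715, 0.2329035)
q' = normalize(q + ½dt·q⊗(0,ω)) = (-0.0995, 0.7643, -0.1722, -0.6134)

ω' = (1.5209, 0.2520, 1.3460)
q' = (-0.0995, 0.7643, -0.1722, -0.6134)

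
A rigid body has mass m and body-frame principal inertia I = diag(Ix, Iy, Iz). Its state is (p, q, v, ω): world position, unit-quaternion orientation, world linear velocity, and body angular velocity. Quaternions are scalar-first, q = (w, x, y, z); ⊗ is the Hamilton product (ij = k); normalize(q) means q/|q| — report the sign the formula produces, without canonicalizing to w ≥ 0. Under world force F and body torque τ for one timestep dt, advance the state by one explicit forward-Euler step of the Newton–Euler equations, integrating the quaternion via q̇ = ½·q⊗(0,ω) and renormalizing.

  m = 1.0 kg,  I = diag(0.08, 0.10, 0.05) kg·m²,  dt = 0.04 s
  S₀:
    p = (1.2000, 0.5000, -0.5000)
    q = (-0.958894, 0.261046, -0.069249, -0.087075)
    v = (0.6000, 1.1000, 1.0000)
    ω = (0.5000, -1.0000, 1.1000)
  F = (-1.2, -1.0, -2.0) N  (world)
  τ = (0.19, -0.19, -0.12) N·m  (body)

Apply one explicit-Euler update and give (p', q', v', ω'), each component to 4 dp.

a = F/m = (-1.2000, -1.0000, -2.0000)
p' = p + v·dt = (1.2240, 0.5440, -0.4600)
v' = v + a·dt = (0.5520, 1.0600, 0.9200)
α = I⁻¹(τ − ω×Iω) = (1.6875, -2.0650, -2.2000)
ω' = ω + α·dt = (0.5675, -1.0826, 1.0120)
Hamilton product q⊗(0,ω) = (-0.1039895, -0.6426959, 0.6282059, -1.2812049)
q' = normalize(q + ½dt·q⊗(0,ω)) = (-0.9605, 0.2481, -0.0567, -0.1126)

p' = (1.2240, 0.5440, -0.4600)
q' = (-0.9605, 0.2481, -0.0567, -0.1126)
v' = (0.5520, 1.0600, 0.9200)
ω' = (0.5675, -1.0826, 1.0120)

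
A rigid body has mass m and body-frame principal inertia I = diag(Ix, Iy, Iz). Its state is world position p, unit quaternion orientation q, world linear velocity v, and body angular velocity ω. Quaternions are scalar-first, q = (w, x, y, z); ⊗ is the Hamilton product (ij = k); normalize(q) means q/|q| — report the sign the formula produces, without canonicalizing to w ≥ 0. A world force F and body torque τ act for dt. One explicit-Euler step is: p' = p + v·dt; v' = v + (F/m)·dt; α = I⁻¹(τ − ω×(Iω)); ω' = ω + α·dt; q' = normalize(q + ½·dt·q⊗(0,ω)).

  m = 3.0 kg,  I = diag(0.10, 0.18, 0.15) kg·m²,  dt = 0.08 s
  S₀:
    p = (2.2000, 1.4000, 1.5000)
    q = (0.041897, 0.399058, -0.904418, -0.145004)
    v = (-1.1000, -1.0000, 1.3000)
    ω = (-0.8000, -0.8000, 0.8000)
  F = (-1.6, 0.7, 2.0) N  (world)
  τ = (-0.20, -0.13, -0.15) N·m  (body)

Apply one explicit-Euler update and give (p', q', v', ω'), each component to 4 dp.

ω×(Iω) gyroscopic = (0.0192, 0.0320, 0.0512)
angular accel α = (-2.1920, -0.9000, -1.3413)
new body rate ω' = (-0.9754, -0.8720, 0.6927)
q⊗(0,ω) = (-0.2882848, -0.8730552, -0.2367608, -1.0092632)
updated quaternion q' = (0.0303, 0.3636, -0.9125, -0.1851)
p' = p + v·dt = (2.1120, 1.3200, 1.6040)
new velocity v' = (-1.1427, -0.9813, 1.3533)

p' = (2.1120, 1.3200, 1.6040)
q' = (0.0303, 0.3636, -0.9125, -0.1851)
v' = (-1.1427, -0.9813, 1.3533)
ω' = (-0.9754, -0.8720, 0.6927)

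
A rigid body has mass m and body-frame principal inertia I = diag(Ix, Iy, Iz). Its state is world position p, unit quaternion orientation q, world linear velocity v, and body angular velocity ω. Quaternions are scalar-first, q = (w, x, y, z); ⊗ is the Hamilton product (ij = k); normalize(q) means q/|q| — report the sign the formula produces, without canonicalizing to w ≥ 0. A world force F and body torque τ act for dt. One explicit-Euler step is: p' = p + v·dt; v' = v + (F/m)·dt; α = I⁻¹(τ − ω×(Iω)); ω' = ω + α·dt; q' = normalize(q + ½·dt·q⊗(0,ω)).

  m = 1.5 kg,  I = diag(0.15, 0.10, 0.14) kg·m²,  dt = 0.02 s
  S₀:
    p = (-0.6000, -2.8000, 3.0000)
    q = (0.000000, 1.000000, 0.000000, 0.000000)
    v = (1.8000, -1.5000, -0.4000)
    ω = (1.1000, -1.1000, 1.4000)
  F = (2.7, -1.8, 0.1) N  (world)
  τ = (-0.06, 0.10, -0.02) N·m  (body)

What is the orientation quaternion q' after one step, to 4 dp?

q' = (-0.0110, 0.9998, -0.0140, -0.0110)

Hamilton product q⊗(0,ω) = (-1.1000000, 0.0000000, -1.4000000, -1.1000000)
updated quaternion q' = (-0.0110, 0.9998, -0.0140, -0.0110)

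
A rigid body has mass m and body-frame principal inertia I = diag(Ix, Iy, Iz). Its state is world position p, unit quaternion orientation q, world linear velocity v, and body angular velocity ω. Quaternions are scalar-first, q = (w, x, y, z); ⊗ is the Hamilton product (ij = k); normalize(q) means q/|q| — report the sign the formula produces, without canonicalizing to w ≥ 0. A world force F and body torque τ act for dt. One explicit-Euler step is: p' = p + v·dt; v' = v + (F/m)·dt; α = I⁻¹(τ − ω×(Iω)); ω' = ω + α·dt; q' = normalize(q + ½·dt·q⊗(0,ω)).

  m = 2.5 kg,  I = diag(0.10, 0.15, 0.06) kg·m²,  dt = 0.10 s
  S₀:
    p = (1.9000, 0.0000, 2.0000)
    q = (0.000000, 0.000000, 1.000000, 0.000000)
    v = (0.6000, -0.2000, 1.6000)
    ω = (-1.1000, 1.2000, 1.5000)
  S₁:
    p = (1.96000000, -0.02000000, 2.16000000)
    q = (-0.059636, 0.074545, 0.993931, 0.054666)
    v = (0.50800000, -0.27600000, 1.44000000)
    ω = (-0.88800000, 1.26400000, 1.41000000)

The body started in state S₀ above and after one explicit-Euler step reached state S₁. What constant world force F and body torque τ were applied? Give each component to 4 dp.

Δv = v₁−v₀ = (-0.09200000, -0.07600000, -0.16000000)
applied force F = (-2.3000, -1.9000, -4.0000)
ω₁ − ω₀ = (0.21200000, 0.06400000, -0.09000000)
ω₀×(Iω₀) = (-0.1620, -0.0660, -0.0660)
τ = I·(Δω/dt) + ω₀×(Iω₀) = (0.0500, 0.0300, -0.1200)

F = (-2.3000, -1.9000, -4.0000)
τ = (0.0500, 0.0300, -0.1200)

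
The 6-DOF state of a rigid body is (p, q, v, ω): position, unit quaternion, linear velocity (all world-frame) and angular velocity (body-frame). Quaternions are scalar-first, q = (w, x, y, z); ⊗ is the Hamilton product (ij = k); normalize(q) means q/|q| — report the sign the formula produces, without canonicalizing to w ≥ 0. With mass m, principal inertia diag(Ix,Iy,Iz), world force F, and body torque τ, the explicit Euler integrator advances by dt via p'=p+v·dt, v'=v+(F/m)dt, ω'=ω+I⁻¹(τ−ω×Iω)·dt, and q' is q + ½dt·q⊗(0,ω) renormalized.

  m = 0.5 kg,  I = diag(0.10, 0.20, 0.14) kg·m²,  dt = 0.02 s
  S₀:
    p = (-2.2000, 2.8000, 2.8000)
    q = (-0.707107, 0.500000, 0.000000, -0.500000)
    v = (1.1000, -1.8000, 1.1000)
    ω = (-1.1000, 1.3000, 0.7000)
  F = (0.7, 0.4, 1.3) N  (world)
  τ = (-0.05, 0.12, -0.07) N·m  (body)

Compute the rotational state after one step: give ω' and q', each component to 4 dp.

ω' = (-1.0991, 1.3089, 0.7104)
q' = (-0.6980, 0.5142, -0.0072, -0.4984)

α = I⁻¹(τ − ω×Iω) = (0.0460, 0.4460, 0.5214)
new body rate ω' = (-1.0991, 1.3089, 0.7104)
q⊗(0,ω) = (0.9000000, 1.4278177, -0.7192391, 0.1550251)
updated quaternion q' = (-0.6980, 0.5142, -0.0072, -0.4984)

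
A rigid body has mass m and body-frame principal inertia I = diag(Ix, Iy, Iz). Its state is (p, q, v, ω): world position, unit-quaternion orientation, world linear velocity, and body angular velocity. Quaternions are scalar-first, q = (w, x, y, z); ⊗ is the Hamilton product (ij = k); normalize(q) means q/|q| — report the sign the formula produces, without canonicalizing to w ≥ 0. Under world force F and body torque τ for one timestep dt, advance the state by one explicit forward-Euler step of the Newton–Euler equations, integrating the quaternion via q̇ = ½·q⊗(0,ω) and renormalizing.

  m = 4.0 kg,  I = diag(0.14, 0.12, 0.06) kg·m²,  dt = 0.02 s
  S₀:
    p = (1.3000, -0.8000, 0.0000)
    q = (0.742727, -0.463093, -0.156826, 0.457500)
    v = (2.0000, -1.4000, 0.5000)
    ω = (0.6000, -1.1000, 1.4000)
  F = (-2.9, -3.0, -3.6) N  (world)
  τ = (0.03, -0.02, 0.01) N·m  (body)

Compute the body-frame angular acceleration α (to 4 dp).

ω×(Iω) gyroscopic = (0.0924, 0.0672, 0.0132)
angular accel α = (-0.4457, -0.7267, -0.0533)

α = (-0.4457, -0.7267, -0.0533)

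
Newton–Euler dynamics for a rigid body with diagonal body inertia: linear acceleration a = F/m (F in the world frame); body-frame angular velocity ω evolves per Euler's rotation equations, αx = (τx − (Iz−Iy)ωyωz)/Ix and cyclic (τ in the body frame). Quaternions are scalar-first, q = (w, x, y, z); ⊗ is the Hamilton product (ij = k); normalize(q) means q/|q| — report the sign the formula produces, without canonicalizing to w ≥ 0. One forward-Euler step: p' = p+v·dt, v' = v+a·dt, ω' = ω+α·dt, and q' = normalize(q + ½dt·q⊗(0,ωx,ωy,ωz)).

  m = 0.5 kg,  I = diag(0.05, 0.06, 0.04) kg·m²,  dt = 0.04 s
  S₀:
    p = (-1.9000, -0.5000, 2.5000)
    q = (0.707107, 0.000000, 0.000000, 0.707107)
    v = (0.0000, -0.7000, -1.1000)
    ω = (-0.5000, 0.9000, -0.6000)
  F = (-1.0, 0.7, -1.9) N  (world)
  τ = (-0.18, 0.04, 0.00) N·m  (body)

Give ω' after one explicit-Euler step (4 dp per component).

ω' = (-0.6526, 0.9247, -0.5955)

gyro term ω×Iω = (0.0108, 0.0030, -0.0045)
angular accel α = (-3.8160, 0.6167, 0.1125)
ω + α·dt = (-0.6526, 0.9247, -0.5955)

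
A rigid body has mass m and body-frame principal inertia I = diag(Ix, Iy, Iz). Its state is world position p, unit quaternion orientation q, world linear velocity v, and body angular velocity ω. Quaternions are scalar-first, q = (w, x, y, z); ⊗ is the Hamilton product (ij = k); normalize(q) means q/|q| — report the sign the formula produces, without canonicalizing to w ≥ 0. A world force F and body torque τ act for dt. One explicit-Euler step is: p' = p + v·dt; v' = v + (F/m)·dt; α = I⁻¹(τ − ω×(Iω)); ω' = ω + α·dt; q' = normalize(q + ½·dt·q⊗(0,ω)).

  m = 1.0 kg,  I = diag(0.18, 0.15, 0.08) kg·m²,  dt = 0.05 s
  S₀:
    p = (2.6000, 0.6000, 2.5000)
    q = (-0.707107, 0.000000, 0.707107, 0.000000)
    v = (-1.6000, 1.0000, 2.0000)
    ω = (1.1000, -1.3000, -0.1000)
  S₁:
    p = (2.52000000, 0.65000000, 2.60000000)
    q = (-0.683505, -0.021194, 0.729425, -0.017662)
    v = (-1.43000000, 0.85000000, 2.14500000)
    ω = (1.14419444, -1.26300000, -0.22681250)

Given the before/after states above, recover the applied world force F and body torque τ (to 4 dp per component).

Δω = ω₁−ω₀ = (0.04419444, 0.03700000, -0.12681250)
τ = I·(Δω/dt) + ω₀×(Iω₀) = (0.1500, 0.1000, -0.1600)
Δv = v₁−v₀ = (0.17000000, -0.15000000, 0.14500000)
m·(v₁−v₀)/dt = (3.4000, -3.0000, 2.9000)

F = (3.4000, -3.0000, 2.9000)
τ = (0.1500, 0.1000, -0.1600)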